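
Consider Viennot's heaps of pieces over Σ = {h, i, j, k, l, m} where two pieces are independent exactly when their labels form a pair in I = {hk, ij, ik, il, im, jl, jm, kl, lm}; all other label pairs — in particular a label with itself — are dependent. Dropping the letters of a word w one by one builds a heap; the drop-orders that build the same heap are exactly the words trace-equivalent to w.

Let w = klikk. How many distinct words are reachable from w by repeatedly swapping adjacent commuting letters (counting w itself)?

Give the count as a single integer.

20

piece 0:k — minimal
piece 1:l — minimal
piece 2:i — minimal
piece 3:k rests on {0:k}
piece 4:k rests on {3:k}
minimal pieces: {0:k, 1:l, 2:i}
ways to finish when only these pieces remain (= sum over removing one remaining piece with nothing left below it):
  1 left: {1}→1  {2}→1  {4}→1
  2 left: {1,2}→2  {1,4}→2  {2,4}→2  {3,4}→1
  3 left: {0,3,4}→1  {1,2,4}→6  {1,3,4}→3  {2,3,4}→3
  placing 0:k first → 12 extensions
  placing 1:l first → 4 extensions
  placing 2:i first → 4 extensions
total linear extensions = 20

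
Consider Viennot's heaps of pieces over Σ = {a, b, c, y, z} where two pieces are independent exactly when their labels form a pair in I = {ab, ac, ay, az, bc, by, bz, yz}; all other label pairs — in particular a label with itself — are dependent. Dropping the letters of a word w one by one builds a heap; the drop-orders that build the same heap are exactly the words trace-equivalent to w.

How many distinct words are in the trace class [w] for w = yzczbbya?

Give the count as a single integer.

672

drop 0:y onto floor
drop 1:z onto floor
drop 2:c onto {0:y, 1:z}
drop 3:z onto {2:c}
drop 4:b onto floor
drop 5:b onto {4:b}
drop 6:y onto {2:c}
drop 7:a onto floor
ground layer = {0:y, 1:z, 4:b, 7:a}
drop-orders for the pieces not yet dropped (sum over which currently-grounded one goes next):
  1 to go: {3} 1  {5} 1  {6} 1  {7} 1
  2 to go: {3,5} 2  {3,6} 2  {3,7} 2  {4,5} 1  {5,6} 2  {5,7} 2  {6,7} 2
  3 to go: {2,3,6} 2  {3,4,5} 3  {3,5,6} 6  {3,5,7} 6  {3,6,7} 6  {4,5,6} 3  {4,5,7} 3  {5,6,7} 6
  4 to go: {0,2,3,6} 2  {1,2,3,6} 2  {2,3,5,6} 8  {2,3,6,7} 8  {3,4,5,6} 12  {3,4,5,7} 12  {3,5,6,7} 24  {4,5,6,7} 12
  5 to go: {0,1,2,3,6} 4  {0,2,3,5,6} 10  {0,2,3,6,7} 10  {1,2,3,5,6} 10  {1,2,3,6,7} 10  {2,3,4,5,6} 20  {2,3,5,6,7} 40  {3,4,5,6,7} 60
  6 to go: {0,1,2,3,5,6} 24  {0,1,2,3,6,7} 24  {0,2,3,4,5,6} 30  {0,2,3,5,6,7} 60  {1,2,3,4,5,6} 30  {1,2,3,5,6,7} 60  {2,3,4,5,6,7} 120
  if 0:y drops first: 210 orders
  if 1:z drops first: 210 orders
  if 4:b drops first: 168 orders
  if 7:a drops first: 84 orders
heap linearizations: 672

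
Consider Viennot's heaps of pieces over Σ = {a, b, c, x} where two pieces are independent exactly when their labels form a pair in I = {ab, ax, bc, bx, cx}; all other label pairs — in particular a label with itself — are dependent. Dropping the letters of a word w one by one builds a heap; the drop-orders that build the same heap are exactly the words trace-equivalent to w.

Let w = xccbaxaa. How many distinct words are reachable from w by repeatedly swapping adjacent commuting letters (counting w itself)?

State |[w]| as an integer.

168

drop 0:x onto floor
drop 1:c onto floor
drop 2:c onto {1:c}
drop 3:b onto floor
drop 4:a onto {2:c}
drop 5:x onto {0:x}
drop 6:a onto {4:a}
drop 7:a onto {6:a}
ground layer = {0:x, 1:c, 3:b}
drop-orders for the pieces not yet dropped (sum over which currently-grounded one goes next):
  1 to go: {3} 1  {5} 1  {7} 1
  2 to go: {0,5} 1  {3,5} 2  {3,7} 2  {5,7} 2  {6,7} 1
  3 to go: {0,3,5} 3  {0,5,7} 3  {3,5,7} 6  {3,6,7} 3  {4,6,7} 1  {5,6,7} 3
  4 to go: {0,3,5,7} 12  {0,5,6,7} 6  {2,4,6,7} 1  {3,4,6,7} 4  {3,5,6,7} 12  {4,5,6,7} 4
  5 to go: {0,3,5,6,7} 30  {0,4,5,6,7} 10  {1,2,4,6,7} 1  {2,3,4,6,7} 5  {2,4,5,6,7} 5  {3,4,5,6,7} 20
  6 to go: {0,2,4,5,6,7} 15  {0,3,4,5,6,7} 60  {1,2,3,4,6,7} 6  {1,2,4,5,6,7} 6  {2,3,4,5,6,7} 30
  if 0:x drops first: 42 orders
  if 1:c drops first: 105 orders
  if 3:b drops first: 21 orders
heap linearizations: 168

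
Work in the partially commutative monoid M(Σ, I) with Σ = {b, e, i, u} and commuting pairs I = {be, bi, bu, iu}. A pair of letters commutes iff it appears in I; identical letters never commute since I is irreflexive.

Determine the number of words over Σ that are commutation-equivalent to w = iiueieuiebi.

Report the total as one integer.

66

#0=i has no predecessor
#1=i depends on [0:i]
#2=u has no predecessor
#3=e depends on [1:i, 2:u]
#4=i depends on [3:e]
#5=e depends on [4:i]
#6=u depends on [5:e]
#7=i depends on [5:e]
#8=e depends on [6:u, 7:i]
#9=b has no predecessor
#10=i depends on [8:e]
sources: [0:i, 2:u, 9:b]
N(rest) = Σ N(rest − s) over sources s of rest; N(one piece) = 1:
  size 1 → [9]=1  [10]=1
  size 2 → [8,10]=1  [9,10]=2
  size 3 → [6,8,10]=1  [7,8,10]=1  [8,9,10]=3
  size 4 → [6,7,8,10]=2  [6,8,9,10]=4  [7,8,9,10]=4
  size 5 → [5,6,7,8,10]=2  [6,7,8,9,10]=10
  size 6 → [4,5,6,7,8,10]=2  [5,6,7,8,9,10]=12
  size 7 → [3,4,5,6,7,8,10]=2  [4,5,6,7,8,9,10]=14
  size 8 → [1,3,4,5,6,7,8,10]=2  [2,3,4,5,6,7,8,10]=2  [3,4,5,6,7,8,9,10]=16
  size 9 → [0,1,3,4,5,6,7,8,10]=2  [1,2,3,4,5,6,7,8,10]=4  [1,3,4,5,6,7,8,9,10]=18  [2,3,4,5,6,7,8,9,10]=18
  first=0(i) contributes 40
  first=2(u) contributes 20
  first=9(b) contributes 6
|[w]| = 66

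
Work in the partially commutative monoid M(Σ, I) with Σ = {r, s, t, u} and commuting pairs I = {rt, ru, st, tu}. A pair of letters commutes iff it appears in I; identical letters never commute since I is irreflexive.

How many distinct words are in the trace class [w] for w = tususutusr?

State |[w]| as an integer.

45

piece 0:t — minimal
piece 1:u — minimal
piece 2:s rests on {1:u}
piece 3:u rests on {2:s}
piece 4:s rests on {3:u}
piece 5:u rests on {4:s}
piece 6:t rests on {0:t}
piece 7:u rests on {5:u}
piece 8:s rests on {7:u}
piece 9:r rests on {8:s}
minimal pieces: {0:t, 1:u}
ways to finish when only these pieces remain (= sum over removing one remaining piece with nothing left below it):
  1 left: {6}→1  {9}→1
  2 left: {0,6}→1  {6,9}→2  {8,9}→1
  3 left: {0,6,9}→3  {6,8,9}→3  {7,8,9}→1
  4 left: {0,6,8,9}→6  {5,7,8,9}→1  {6,7,8,9}→4
  5 left: {0,6,7,8,9}→10  {4,5,7,8,9}→1  {5,6,7,8,9}→5
  6 left: {0,5,6,7,8,9}→15  {3,4,5,7,8,9}→1  {4,5,6,7,8,9}→6
  7 left: {0,4,5,6,7,8,9}→21  {2,3,4,5,7,8,9}→1  {3,4,5,6,7,8,9}→7
  8 left: {0,3,4,5,6,7,8,9}→28  {1,2,3,4,5,7,8,9}→1  {2,3,4,5,6,7,8,9}→8
  placing 0:t first → 9 extensions
  placing 1:u first → 36 extensions
total linear extensions = 45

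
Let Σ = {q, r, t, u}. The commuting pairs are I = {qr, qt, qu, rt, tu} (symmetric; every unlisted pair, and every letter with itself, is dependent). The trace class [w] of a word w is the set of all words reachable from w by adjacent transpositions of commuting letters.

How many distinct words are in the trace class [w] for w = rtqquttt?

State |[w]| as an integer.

piece 0:r — minimal
piece 1:t — minimal
piece 2:q — minimal
piece 3:q rests on {2:q}
piece 4:u rests on {0:r}
piece 5:t rests on {1:t}
piece 6:t rests on {5:t}
piece 7:t rests on {6:t}
minimal pieces: {0:r, 1:t, 2:q}
ways to finish when only these pieces remain (= sum over removing one remaining piece with nothing left below it):
  1 left: {3}→1  {4}→1  {7}→1
  2 left: {0,4}→1  {2,3}→1  {3,4}→2  {3,7}→2  {4,7}→2  {6,7}→1
  3 left: {0,3,4}→3  {0,4,7}→3  {2,3,4}→3  {2,3,7}→3  {3,4,7}→6  {3,6,7}→3  {4,6,7}→3  {5,6,7}→1
  4 left: {0,2,3,4}→6  {0,3,4,7}→12  {0,4,6,7}→6  {1,5,6,7}→1  {2,3,4,7}→12  {2,3,6,7}→6  {3,4,6,7}→12  {3,5,6,7}→4  {4,5,6,7}→4
  5 left: {0,2,3,4,7}→30  {0,3,4,6,7}→30  {0,4,5,6,7}→10  {1,3,5,6,7}→5  {1,4,5,6,7}→5  {2,3,4,6,7}→30  {2,3,5,6,7}→10  {3,4,5,6,7}→20
  6 left: {0,1,4,5,6,7}→15  {0,2,3,4,6,7}→90  {0,3,4,5,6,7}→60  {1,2,3,5,6,7}→15  {1,3,4,5,6,7}→30  {2,3,4,5,6,7}→60
  placing 0:r first → 105 extensions
  placing 1:t first → 210 extensions
  placing 2:q first → 105 extensions
total linear extensions = 420

420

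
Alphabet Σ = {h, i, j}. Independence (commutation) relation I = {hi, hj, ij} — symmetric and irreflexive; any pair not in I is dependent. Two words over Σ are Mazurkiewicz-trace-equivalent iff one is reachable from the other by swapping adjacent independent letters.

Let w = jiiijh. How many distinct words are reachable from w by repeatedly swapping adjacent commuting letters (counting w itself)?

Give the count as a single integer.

0(j) covers ∅
1(i) covers ∅
2(i) covers 1:i
3(i) covers 2:i
4(j) covers 0:j
5(h) covers ∅
floor of heap: 0:j, 1:i, 5:h
completions by unplaced set U, small U first (add the entries for U minus each lowest piece of U):
  |U|=1: {3}:1  {4}:1  {5}:1
  |U|=2: {0,4}:1  {2,3}:1  {3,4}:2  {3,5}:2  {4,5}:2
  |U|=3: {0,3,4}:3  {0,4,5}:3  {1,2,3}:1  {2,3,4}:3  {2,3,5}:3  {3,4,5}:6
  |U|=4: {0,2,3,4}:6  {0,3,4,5}:12  {1,2,3,4}:4  {1,2,3,5}:4  {2,3,4,5}:12
  start at 0(j): 20
  start at 1(i): 30
  start at 5(h): 10
sum over floor = 60

60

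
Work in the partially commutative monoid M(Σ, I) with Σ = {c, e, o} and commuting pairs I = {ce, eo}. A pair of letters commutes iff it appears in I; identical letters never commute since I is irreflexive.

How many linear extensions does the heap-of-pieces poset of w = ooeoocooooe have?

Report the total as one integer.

#0=o has no predecessor
#1=o depends on [0:o]
#2=e has no predecessor
#3=o depends on [1:o]
#4=o depends on [3:o]
#5=c depends on [4:o]
#6=o depends on [5:c]
#7=o depends on [6:o]
#8=o depends on [7:o]
#9=o depends on [8:o]
#10=e depends on [2:e]
sources: [0:o, 2:e]
N(rest) = Σ N(rest − s) over sources s of rest; N(one piece) = 1:
  size 1 → [9]=1  [10]=1
  size 2 → [2,10]=1  [8,9]=1  [9,10]=2
  size 3 → [2,9,10]=3  [7,8,9]=1  [8,9,10]=3
  size 4 → [2,8,9,10]=6  [6,7,8,9]=1  [7,8,9,10]=4
  size 5 → [2,7,8,9,10]=10  [5,6,7,8,9]=1  [6,7,8,9,10]=5
  size 6 → [2,6,7,8,9,10]=15  [4,5,6,7,8,9]=1  [5,6,7,8,9,10]=6
  size 7 → [2,5,6,7,8,9,10]=21  [3,4,5,6,7,8,9]=1  [4,5,6,7,8,9,10]=7
  size 8 → [1,3,4,5,6,7,8,9]=1  [2,4,5,6,7,8,9,10]=28  [3,4,5,6,7,8,9,10]=8
  size 9 → [0,1,3,4,5,6,7,8,9]=1  [1,3,4,5,6,7,8,9,10]=9  [2,3,4,5,6,7,8,9,10]=36
  first=0(o) contributes 45
  first=2(e) contributes 10
|[w]| = 55

55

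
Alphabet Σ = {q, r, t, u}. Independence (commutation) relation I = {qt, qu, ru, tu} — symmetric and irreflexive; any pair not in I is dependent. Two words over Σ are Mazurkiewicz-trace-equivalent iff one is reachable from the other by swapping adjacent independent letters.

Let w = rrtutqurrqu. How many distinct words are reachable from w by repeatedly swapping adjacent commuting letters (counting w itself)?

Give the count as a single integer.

0(r) covers ∅
1(r) covers 0:r
2(t) covers 1:r
3(u) covers ∅
4(t) covers 2:t
5(q) covers 1:r
6(u) covers 3:u
7(r) covers 4:t, 5:q
8(r) covers 7:r
9(q) covers 8:r
10(u) covers 6:u
floor of heap: 0:r, 3:u
completions by unplaced set U, small U first (add the entries for U minus each lowest piece of U):
  |U|=1: {9}:1  {10}:1
  |U|=2: {6,10}:1  {8,9}:1  {9,10}:2
  |U|=3: {3,6,10}:1  {6,9,10}:3  {7,8,9}:1  {8,9,10}:3
  |U|=4: {3,6,9,10}:4  {4,7,8,9}:1  {5,7,8,9}:1  {6,8,9,10}:6  {7,8,9,10}:4
  |U|=5: {2,4,7,8,9}:1  {3,6,8,9,10}:10  {4,5,7,8,9}:2  {4,7,8,9,10}:5  {5,7,8,9,10}:5  {6,7,8,9,10}:10
  |U|=6: {2,4,5,7,8,9}:3  {2,4,7,8,9,10}:6  {3,6,7,8,9,10}:20  {4,5,7,8,9,10}:12  {4,6,7,8,9,10}:15  {5,6,7,8,9,10}:15
  |U|=7: {1,2,4,5,7,8,9}:3  {2,4,5,7,8,9,10}:21  {2,4,6,7,8,9,10}:21  {3,4,6,7,8,9,10}:35  {3,5,6,7,8,9,10}:35  {4,5,6,7,8,9,10}:42
  |U|=8: {0,1,2,4,5,7,8,9}:3  {1,2,4,5,7,8,9,10}:24  {2,3,4,6,7,8,9,10}:56  {2,4,5,6,7,8,9,10}:84  {3,4,5,6,7,8,9,10}:112
  |U|=9: {0,1,2,4,5,7,8,9,10}:27  {1,2,4,5,6,7,8,9,10}:108  {2,3,4,5,6,7,8,9,10}:252
  start at 0(r): 360
  start at 3(u): 135
sum over floor = 495

495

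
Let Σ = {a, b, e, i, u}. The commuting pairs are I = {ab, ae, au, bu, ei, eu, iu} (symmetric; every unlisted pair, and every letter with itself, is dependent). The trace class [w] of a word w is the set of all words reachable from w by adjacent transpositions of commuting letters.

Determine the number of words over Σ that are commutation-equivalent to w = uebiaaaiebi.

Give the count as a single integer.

66

0(u) covers ∅
1(e) covers ∅
2(b) covers 1:e
3(i) covers 2:b
4(a) covers 3:i
5(a) covers 4:a
6(a) covers 5:a
7(i) covers 6:a
8(e) covers 2:b
9(b) covers 7:i, 8:e
10(i) covers 9:b
floor of heap: 0:u, 1:e
completions by unplaced set U, small U first (add the entries for U minus each lowest piece of U):
  |U|=1: {0}:1  {10}:1
  |U|=2: {0,10}:2  {9,10}:1
  |U|=3: {0,9,10}:3  {7,9,10}:1  {8,9,10}:1
  |U|=4: {0,7,9,10}:4  {0,8,9,10}:4  {6,7,9,10}:1  {7,8,9,10}:2
  |U|=5: {0,6,7,9,10}:5  {0,7,8,9,10}:10  {5,6,7,9,10}:1  {6,7,8,9,10}:3
  |U|=6: {0,5,6,7,9,10}:6  {0,6,7,8,9,10}:18  {4,5,6,7,9,10}:1  {5,6,7,8,9,10}:4
  |U|=7: {0,4,5,6,7,9,10}:7  {0,5,6,7,8,9,10}:28  {3,4,5,6,7,9,10}:1  {4,5,6,7,8,9,10}:5
  |U|=8: {0,3,4,5,6,7,9,10}:8  {0,4,5,6,7,8,9,10}:40  {3,4,5,6,7,8,9,10}:6
  |U|=9: {0,3,4,5,6,7,8,9,10}:54  {2,3,4,5,6,7,8,9,10}:6
  start at 0(u): 6
  start at 1(e): 60
sum over floor = 66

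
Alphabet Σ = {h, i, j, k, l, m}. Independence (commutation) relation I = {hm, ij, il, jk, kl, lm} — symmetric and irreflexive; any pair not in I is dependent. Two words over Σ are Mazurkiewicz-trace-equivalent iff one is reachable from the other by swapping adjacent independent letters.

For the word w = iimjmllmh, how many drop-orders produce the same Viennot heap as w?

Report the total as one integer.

10

#0=i has no predecessor
#1=i depends on [0:i]
#2=m depends on [1:i]
#3=j depends on [2:m]
#4=m depends on [3:j]
#5=l depends on [3:j]
#6=l depends on [5:l]
#7=m depends on [4:m]
#8=h depends on [6:l]
sources: [0:i]
N(rest) = Σ N(rest − s) over sources s of rest; N(one piece) = 1:
  size 1 → [7]=1  [8]=1
  size 2 → [4,7]=1  [6,8]=1  [7,8]=2
  size 3 → [4,7,8]=3  [5,6,8]=1  [6,7,8]=3
  size 4 → [4,6,7,8]=6  [5,6,7,8]=4
  size 5 → [4,5,6,7,8]=10
  size 6 → [3,4,5,6,7,8]=10
  size 7 → [2,3,4,5,6,7,8]=10
  first=0(i) contributes 10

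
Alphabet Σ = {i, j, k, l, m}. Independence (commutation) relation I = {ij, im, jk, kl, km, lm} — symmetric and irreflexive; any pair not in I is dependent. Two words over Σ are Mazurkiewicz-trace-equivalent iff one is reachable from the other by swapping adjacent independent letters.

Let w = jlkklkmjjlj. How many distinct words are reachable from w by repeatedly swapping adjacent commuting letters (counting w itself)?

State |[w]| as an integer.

piece 0:j — minimal
piece 1:l rests on {0:j}
piece 2:k — minimal
piece 3:k rests on {2:k}
piece 4:l rests on {1:l}
piece 5:k rests on {3:k}
piece 6:m rests on {0:j}
piece 7:j rests on {4:l, 6:m}
piece 8:j rests on {7:j}
piece 9:l rests on {8:j}
piece 10:j rests on {9:l}
minimal pieces: {0:j, 2:k}
ways to finish when only these pieces remain (= sum over removing one remaining piece with nothing left below it):
  1 left: {5}→1  {10}→1
  2 left: {3,5}→1  {5,10}→2  {9,10}→1
  3 left: {2,3,5}→1  {3,5,10}→3  {5,9,10}→3  {8,9,10}→1
  4 left: {2,3,5,10}→4  {3,5,9,10}→6  {5,8,9,10}→4  {7,8,9,10}→1
  5 left: {2,3,5,9,10}→10  {3,5,8,9,10}→10  {4,7,8,9,10}→1  {5,7,8,9,10}→5  {6,7,8,9,10}→1
  6 left: {1,4,7,8,9,10}→1  {2,3,5,8,9,10}→20  {3,5,7,8,9,10}→15  {4,5,7,8,9,10}→6  {4,6,7,8,9,10}→2  {5,6,7,8,9,10}→6
  7 left: {1,4,5,7,8,9,10}→7  {1,4,6,7,8,9,10}→3  {2,3,5,7,8,9,10}→35  {3,4,5,7,8,9,10}→21  {3,5,6,7,8,9,10}→21  {4,5,6,7,8,9,10}→14
  8 left: {0,1,4,6,7,8,9,10}→3  {1,3,4,5,7,8,9,10}→28  {1,4,5,6,7,8,9,10}→24  {2,3,4,5,7,8,9,10}→56  {2,3,5,6,7,8,9,10}→56  {3,4,5,6,7,8,9,10}→56
  9 left: {0,1,4,5,6,7,8,9,10}→27  {1,2,3,4,5,7,8,9,10}→84  {1,3,4,5,6,7,8,9,10}→108  {2,3,4,5,6,7,8,9,10}→168
  placing 0:j first → 360 extensions
  placing 2:k first → 135 extensions
total linear extensions = 495

495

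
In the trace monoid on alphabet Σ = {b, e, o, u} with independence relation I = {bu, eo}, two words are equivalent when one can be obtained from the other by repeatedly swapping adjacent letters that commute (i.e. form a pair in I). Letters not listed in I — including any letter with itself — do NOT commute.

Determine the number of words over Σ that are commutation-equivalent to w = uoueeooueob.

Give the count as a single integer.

12

piece 0:u — minimal
piece 1:o rests on {0:u}
piece 2:u rests on {1:o}
piece 3:e rests on {2:u}
piece 4:e rests on {3:e}
piece 5:o rests on {2:u}
piece 6:o rests on {5:o}
piece 7:u rests on {4:e, 6:o}
piece 8:e rests on {7:u}
piece 9:o rests on {7:u}
piece 10:b rests on {8:e, 9:o}
minimal pieces: {0:u}
ways to finish when only these pieces remain (= sum over removing one remaining piece with nothing left below it):
  1 left: {10}→1
  2 left: {8,10}→1  {9,10}→1
  3 left: {8,9,10}→2
  4 left: {7,8,9,10}→2
  5 left: {4,7,8,9,10}→2  {6,7,8,9,10}→2
  6 left: {3,4,7,8,9,10}→2  {4,6,7,8,9,10}→4  {5,6,7,8,9,10}→2
  7 left: {3,4,6,7,8,9,10}→6  {4,5,6,7,8,9,10}→6
  8 left: {3,4,5,6,7,8,9,10}→12
  9 left: {2,3,4,5,6,7,8,9,10}→12
  placing 0:u first → 12 extensions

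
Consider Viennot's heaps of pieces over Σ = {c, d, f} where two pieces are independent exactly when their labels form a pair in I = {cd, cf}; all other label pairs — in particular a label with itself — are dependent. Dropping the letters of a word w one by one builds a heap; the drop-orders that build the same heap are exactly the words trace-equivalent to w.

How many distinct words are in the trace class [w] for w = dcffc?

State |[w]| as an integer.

piece 0:d — minimal
piece 1:c — minimal
piece 2:f rests on {0:d}
piece 3:f rests on {2:f}
piece 4:c rests on {1:c}
minimal pieces: {0:d, 1:c}
ways to finish when only these pieces remain (= sum over removing one remaining piece with nothing left below it):
  1 left: {3}→1  {4}→1
  2 left: {1,4}→1  {2,3}→1  {3,4}→2
  3 left: {0,2,3}→1  {1,3,4}→3  {2,3,4}→3
  placing 0:d first → 6 extensions
  placing 1:c first → 4 extensions
total linear extensions = 10

10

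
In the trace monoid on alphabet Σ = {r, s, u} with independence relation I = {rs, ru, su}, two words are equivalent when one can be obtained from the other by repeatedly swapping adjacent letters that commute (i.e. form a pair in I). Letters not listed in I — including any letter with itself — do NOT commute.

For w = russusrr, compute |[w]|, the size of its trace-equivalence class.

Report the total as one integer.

560

0(r) covers ∅
1(u) covers ∅
2(s) covers ∅
3(s) covers 2:s
4(u) covers 1:u
5(s) covers 3:s
6(r) covers 0:r
7(r) covers 6:r
floor of heap: 0:r, 1:u, 2:s
completions by unplaced set U, small U first (add the entries for U minus each lowest piece of U):
  |U|=1: {4}:1  {5}:1  {7}:1
  |U|=2: {1,4}:1  {3,5}:1  {4,5}:2  {4,7}:2  {5,7}:2  {6,7}:1
  |U|=3: {0,6,7}:1  {1,4,5}:3  {1,4,7}:3  {2,3,5}:1  {3,4,5}:3  {3,5,7}:3  {4,5,7}:6  {4,6,7}:3  {5,6,7}:3
  |U|=4: {0,4,6,7}:4  {0,5,6,7}:4  {1,3,4,5}:6  {1,4,5,7}:12  {1,4,6,7}:6  {2,3,4,5}:4  {2,3,5,7}:4  {3,4,5,7}:12  {3,5,6,7}:6  {4,5,6,7}:12
  |U|=5: {0,1,4,6,7}:10  {0,3,5,6,7}:10  {0,4,5,6,7}:20  {1,2,3,4,5}:10  {1,3,4,5,7}:30  {1,4,5,6,7}:30  {2,3,4,5,7}:20  {2,3,5,6,7}:10  {3,4,5,6,7}:30
  |U|=6: {0,1,4,5,6,7}:60  {0,2,3,5,6,7}:20  {0,3,4,5,6,7}:60  {1,2,3,4,5,7}:60  {1,3,4,5,6,7}:90  {2,3,4,5,6,7}:60
  start at 0(r): 210
  start at 1(u): 140
  start at 2(s): 210
sum over floor = 560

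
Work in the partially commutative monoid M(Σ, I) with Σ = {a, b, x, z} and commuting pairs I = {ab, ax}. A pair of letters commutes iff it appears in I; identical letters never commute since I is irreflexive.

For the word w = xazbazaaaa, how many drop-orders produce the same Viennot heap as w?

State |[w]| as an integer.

drop 0:x onto floor
drop 1:a onto floor
drop 2:z onto {0:x, 1:a}
drop 3:b onto {2:z}
drop 4:a onto {2:z}
drop 5:z onto {3:b, 4:a}
drop 6:a onto {5:z}
drop 7:a onto {6:a}
drop 8:a onto {7:a}
drop 9:a onto {8:a}
ground layer = {0:x, 1:a}
drop-orders for the pieces not yet dropped (sum over which currently-grounded one goes next):
  1 to go: {9} 1
  2 to go: {8,9} 1
  3 to go: {7,8,9} 1
  4 to go: {6,7,8,9} 1
  5 to go: {5,6,7,8,9} 1
  6 to go: {3,5,6,7,8,9} 1  {4,5,6,7,8,9} 1
  7 to go: {3,4,5,6,7,8,9} 2
  8 to go: {2,3,4,5,6,7,8,9} 2
  if 0:x drops first: 2 orders
  if 1:a drops first: 2 orders
heap linearizations: 4

4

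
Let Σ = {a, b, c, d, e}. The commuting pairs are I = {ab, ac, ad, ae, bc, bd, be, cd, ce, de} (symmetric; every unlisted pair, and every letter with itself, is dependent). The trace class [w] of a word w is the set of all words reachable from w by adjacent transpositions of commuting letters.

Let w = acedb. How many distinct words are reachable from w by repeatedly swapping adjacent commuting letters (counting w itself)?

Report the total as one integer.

120

0(a) covers ∅
1(c) covers ∅
2(e) covers ∅
3(d) covers ∅
4(b) covers ∅
floor of heap: 0:a, 1:c, 2:e, 3:d, 4:b
completions by unplaced set U, small U first (add the entries for U minus each lowest piece of U):
  |U|=1: {0}:1  {1}:1  {2}:1  {3}:1  {4}:1
  |U|=2: {0,1}:2  {0,2}:2  {0,3}:2  {0,4}:2  {1,2}:2  {1,3}:2  {1,4}:2  {2,3}:2  {2,4}:2  {3,4}:2
  |U|=3: {0,1,2}:6  {0,1,3}:6  {0,1,4}:6  {0,2,3}:6  {0,2,4}:6  {0,3,4}:6  {1,2,3}:6  {1,2,4}:6  {1,3,4}:6  {2,3,4}:6
  start at 0(a): 24
  start at 1(c): 24
  start at 2(e): 24
  start at 3(d): 24
  start at 4(b): 24
sum over floor = 120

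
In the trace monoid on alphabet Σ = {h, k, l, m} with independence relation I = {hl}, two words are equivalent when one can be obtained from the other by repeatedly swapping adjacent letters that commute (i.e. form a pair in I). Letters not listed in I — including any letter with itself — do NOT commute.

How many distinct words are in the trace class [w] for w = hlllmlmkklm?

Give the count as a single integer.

4

piece 0:h — minimal
piece 1:l — minimal
piece 2:l rests on {1:l}
piece 3:l rests on {2:l}
piece 4:m rests on {0:h, 3:l}
piece 5:l rests on {4:m}
piece 6:m rests on {5:l}
piece 7:k rests on {6:m}
piece 8:k rests on {7:k}
piece 9:l rests on {8:k}
piece 10:m rests on {9:l}
minimal pieces: {0:h, 1:l}
ways to finish when only these pieces remain (= sum over removing one remaining piece with nothing left below it):
  1 left: {10}→1
  2 left: {9,10}→1
  3 left: {8,9,10}→1
  4 left: {7,8,9,10}→1
  5 left: {6,7,8,9,10}→1
  6 left: {5,6,7,8,9,10}→1
  7 left: {4,5,6,7,8,9,10}→1
  8 left: {0,4,5,6,7,8,9,10}→1  {3,4,5,6,7,8,9,10}→1
  9 left: {0,3,4,5,6,7,8,9,10}→2  {2,3,4,5,6,7,8,9,10}→1
  placing 0:h first → 1 extensions
  placing 1:l first → 3 extensions
total linear extensions = 4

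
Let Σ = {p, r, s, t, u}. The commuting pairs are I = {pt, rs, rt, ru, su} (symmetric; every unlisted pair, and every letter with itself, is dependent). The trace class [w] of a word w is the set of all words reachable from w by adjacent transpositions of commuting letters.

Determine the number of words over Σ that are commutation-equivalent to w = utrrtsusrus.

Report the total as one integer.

1650

drop 0:u onto floor
drop 1:t onto {0:u}
drop 2:r onto floor
drop 3:r onto {2:r}
drop 4:t onto {1:t}
drop 5:s onto {4:t}
drop 6:u onto {4:t}
drop 7:s onto {5:s}
drop 8:r onto {3:r}
drop 9:u onto {6:u}
drop 10:s onto {7:s}
ground layer = {0:u, 2:r}
drop-orders for the pieces not yet dropped (sum over which currently-grounded one goes next):
  1 to go: {8} 1  {9} 1  {10} 1
  2 to go: {3,8} 1  {6,9} 1  {7,10} 1  {8,9} 2  {8,10} 2  {9,10} 2
  3 to go: {2,3,8} 1  {3,8,9} 3  {3,8,10} 3  {5,7,10} 1  {6,8,9} 3  {6,9,10} 3  {7,8,10} 3  {7,9,10} 3  {8,9,10} 6
  4 to go: {2,3,8,9} 4  {2,3,8,10} 4  {3,6,8,9} 6  {3,7,8,10} 6  {3,8,9,10} 12  {5,7,8,10} 4  {5,7,9,10} 4  {6,7,9,10} 6  {6,8,9,10} 12  {7,8,9,10} 12
  5 to go: {2,3,6,8,9} 10  {2,3,7,8,10} 10  {2,3,8,9,10} 20  {3,5,7,8,10} 10  {3,6,8,9,10} 30  {3,7,8,9,10} 30  {5,6,7,9,10} 10  {5,7,8,9,10} 20  {6,7,8,9,10} 30
  6 to go: {2,3,5,7,8,10} 20  {2,3,6,8,9,10} 60  {2,3,7,8,9,10} 60  {3,5,7,8,9,10} 60  {3,6,7,8,9,10} 90  {4,5,6,7,9,10} 10  {5,6,7,8,9,10} 60
  7 to go: {1,4,5,6,7,9,10} 10  {2,3,5,7,8,9,10} 140  {2,3,6,7,8,9,10} 210  {3,5,6,7,8,9,10} 210  {4,5,6,7,8,9,10} 70
  8 to go: {0,1,4,5,6,7,9,10} 10  {1,4,5,6,7,8,9,10} 80  {2,3,5,6,7,8,9,10} 560  {3,4,5,6,7,8,9,10} 280
  9 to go: {0,1,4,5,6,7,8,9,10} 90  {1,3,4,5,6,7,8,9,10} 360  {2,3,4,5,6,7,8,9,10} 840
  if 0:u drops first: 1200 orders
  if 2:r drops first: 450 orders
heap linearizations: 1650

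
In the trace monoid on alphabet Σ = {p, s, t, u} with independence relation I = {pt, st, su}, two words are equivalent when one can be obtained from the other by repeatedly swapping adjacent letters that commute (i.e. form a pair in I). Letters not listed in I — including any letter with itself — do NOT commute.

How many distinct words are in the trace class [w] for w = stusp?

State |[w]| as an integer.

6

drop 0:s onto floor
drop 1:t onto floor
drop 2:u onto {1:t}
drop 3:s onto {0:s}
drop 4:p onto {2:u, 3:s}
ground layer = {0:s, 1:t}
drop-orders for the pieces not yet dropped (sum over which currently-grounded one goes next):
  1 to go: {4} 1
  2 to go: {2,4} 1  {3,4} 1
  3 to go: {0,3,4} 1  {1,2,4} 1  {2,3,4} 2
  if 0:s drops first: 3 orders
  if 1:t drops first: 3 orders
heap linearizations: 6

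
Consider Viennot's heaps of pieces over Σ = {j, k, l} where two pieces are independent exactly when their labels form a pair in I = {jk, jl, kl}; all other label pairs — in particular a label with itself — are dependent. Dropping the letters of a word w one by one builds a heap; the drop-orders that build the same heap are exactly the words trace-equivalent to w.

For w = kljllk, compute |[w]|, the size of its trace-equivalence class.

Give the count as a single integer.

60

0(k) covers ∅
1(l) covers ∅
2(j) covers ∅
3(l) covers 1:l
4(l) covers 3:l
5(k) covers 0:k
floor of heap: 0:k, 1:l, 2:j
completions by unplaced set U, small U first (add the entries for U minus each lowest piece of U):
  |U|=1: {2}:1  {4}:1  {5}:1
  |U|=2: {0,5}:1  {2,4}:2  {2,5}:2  {3,4}:1  {4,5}:2
  |U|=3: {0,2,5}:3  {0,4,5}:3  {1,3,4}:1  {2,3,4}:3  {2,4,5}:6  {3,4,5}:3
  |U|=4: {0,2,4,5}:12  {0,3,4,5}:6  {1,2,3,4}:4  {1,3,4,5}:4  {2,3,4,5}:12
  start at 0(k): 20
  start at 1(l): 30
  start at 2(j): 10
sum over floor = 60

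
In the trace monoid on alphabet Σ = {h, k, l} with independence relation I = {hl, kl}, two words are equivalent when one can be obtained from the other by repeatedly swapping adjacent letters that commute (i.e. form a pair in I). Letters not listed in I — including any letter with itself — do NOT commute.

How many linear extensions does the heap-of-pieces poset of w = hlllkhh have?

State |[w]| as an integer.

piece 0:h — minimal
piece 1:l — minimal
piece 2:l rests on {1:l}
piece 3:l rests on {2:l}
piece 4:k rests on {0:h}
piece 5:h rests on {4:k}
piece 6:h rests on {5:h}
minimal pieces: {0:h, 1:l}
ways to finish when only these pieces remain (= sum over removing one remaining piece with nothing left below it):
  1 left: {3}→1  {6}→1
  2 left: {2,3}→1  {3,6}→2  {5,6}→1
  3 left: {1,2,3}→1  {2,3,6}→3  {3,5,6}→3  {4,5,6}→1
  4 left: {0,4,5,6}→1  {1,2,3,6}→4  {2,3,5,6}→6  {3,4,5,6}→4
  5 left: {0,3,4,5,6}→5  {1,2,3,5,6}→10  {2,3,4,5,6}→10
  placing 0:h first → 20 extensions
  placing 1:l first → 15 extensions
total linear extensions = 35

35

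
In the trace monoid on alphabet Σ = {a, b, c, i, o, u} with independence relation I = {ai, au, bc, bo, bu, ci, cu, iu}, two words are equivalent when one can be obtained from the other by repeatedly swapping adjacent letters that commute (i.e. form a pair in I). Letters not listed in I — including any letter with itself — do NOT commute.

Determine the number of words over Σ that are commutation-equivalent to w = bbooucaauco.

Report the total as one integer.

#0=b has no predecessor
#1=b depends on [0:b]
#2=o has no predecessor
#3=o depends on [2:o]
#4=u depends on [3:o]
#5=c depends on [3:o]
#6=a depends on [1:b, 5:c]
#7=a depends on [6:a]
#8=u depends on [4:u]
#9=c depends on [7:a]
#10=o depends on [8:u, 9:c]
sources: [0:b, 2:o]
N(rest) = Σ N(rest − s) over sources s of rest; N(one piece) = 1:
  size 1 → [10]=1
  size 2 → [8,10]=1  [9,10]=1
  size 3 → [4,8,10]=1  [7,9,10]=1  [8,9,10]=2
  size 4 → [4,8,9,10]=3  [6,7,9,10]=1  [7,8,9,10]=3
  size 5 → [1,6,7,9,10]=1  [4,7,8,9,10]=6  [5,6,7,9,10]=1  [6,7,8,9,10]=4
  size 6 → [0,1,6,7,9,10]=1  [1,5,6,7,9,10]=2  [1,6,7,8,9,10]=5  [4,6,7,8,9,10]=10  [5,6,7,8,9,10]=5
  size 7 → [0,1,5,6,7,9,10]=3  [0,1,6,7,8,9,10]=6  [1,4,6,7,8,9,10]=15  [1,5,6,7,8,9,10]=12  [4,5,6,7,8,9,10]=15
  size 8 → [0,1,4,6,7,8,9,10]=21  [0,1,5,6,7,8,9,10]=21  [1,4,5,6,7,8,9,10]=42  [3,4,5,6,7,8,9,10]=15
  size 9 → [0,1,4,5,6,7,8,9,10]=84  [1,3,4,5,6,7,8,9,10]=57  [2,3,4,5,6,7,8,9,10]=15
  first=0(b) contributes 72
  first=2(o) contributes 141
|[w]| = 213

213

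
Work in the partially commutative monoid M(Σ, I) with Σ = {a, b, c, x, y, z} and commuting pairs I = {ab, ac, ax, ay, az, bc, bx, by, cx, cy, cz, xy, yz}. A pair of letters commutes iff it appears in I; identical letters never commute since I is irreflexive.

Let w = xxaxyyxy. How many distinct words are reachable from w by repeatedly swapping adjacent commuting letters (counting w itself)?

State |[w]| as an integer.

280

drop 0:x onto floor
drop 1:x onto {0:x}
drop 2:a onto floor
drop 3:x onto {1:x}
drop 4:y onto floor
drop 5:y onto {4:y}
drop 6:x onto {3:x}
drop 7:y onto {5:y}
ground layer = {0:x, 2:a, 4:y}
drop-orders for the pieces not yet dropped (sum over which currently-grounded one goes next):
  1 to go: {2} 1  {6} 1  {7} 1
  2 to go: {2,6} 2  {2,7} 2  {3,6} 1  {5,7} 1  {6,7} 2
  3 to go: {1,3,6} 1  {2,3,6} 3  {2,5,7} 3  {2,6,7} 6  {3,6,7} 3  {4,5,7} 1  {5,6,7} 3
  4 to go: {0,1,3,6} 1  {1,2,3,6} 4  {1,3,6,7} 4  {2,3,6,7} 12  {2,4,5,7} 4  {2,5,6,7} 12  {3,5,6,7} 6  {4,5,6,7} 4
  5 to go: {0,1,2,3,6} 5  {0,1,3,6,7} 5  {1,2,3,6,7} 20  {1,3,5,6,7} 10  {2,3,5,6,7} 30  {2,4,5,6,7} 20  {3,4,5,6,7} 10
  6 to go: {0,1,2,3,6,7} 30  {0,1,3,5,6,7} 15  {1,2,3,5,6,7} 60  {1,3,4,5,6,7} 20  {2,3,4,5,6,7} 60
  if 0:x drops first: 140 orders
  if 2:a drops first: 35 orders
  if 4:y drops first: 105 orders
heap linearizations: 280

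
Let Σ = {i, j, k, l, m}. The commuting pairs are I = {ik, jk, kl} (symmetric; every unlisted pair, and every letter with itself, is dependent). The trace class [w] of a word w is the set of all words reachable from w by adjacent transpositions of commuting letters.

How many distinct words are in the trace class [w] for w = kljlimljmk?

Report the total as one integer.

5

#0=k has no predecessor
#1=l has no predecessor
#2=j depends on [1:l]
#3=l depends on [2:j]
#4=i depends on [3:l]
#5=m depends on [0:k, 4:i]
#6=l depends on [5:m]
#7=j depends on [6:l]
#8=m depends on [7:j]
#9=k depends on [8:m]
sources: [0:k, 1:l]
N(rest) = Σ N(rest − s) over sources s of rest; N(one piece) = 1:
  size 1 → [9]=1
  size 2 → [8,9]=1
  size 3 → [7,8,9]=1
  size 4 → [6,7,8,9]=1
  size 5 → [5,6,7,8,9]=1
  size 6 → [0,5,6,7,8,9]=1  [4,5,6,7,8,9]=1
  size 7 → [0,4,5,6,7,8,9]=2  [3,4,5,6,7,8,9]=1
  size 8 → [0,3,4,5,6,7,8,9]=3  [2,3,4,5,6,7,8,9]=1
  first=0(k) contributes 1
  first=1(l) contributes 4
|[w]| = 5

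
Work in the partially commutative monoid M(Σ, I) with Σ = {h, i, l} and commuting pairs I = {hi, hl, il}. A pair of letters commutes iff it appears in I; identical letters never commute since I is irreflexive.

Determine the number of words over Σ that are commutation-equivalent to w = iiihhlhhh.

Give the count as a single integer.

504

0(i) covers ∅
1(i) covers 0:i
2(i) covers 1:i
3(h) covers ∅
4(h) covers 3:h
5(l) covers ∅
6(h) covers 4:h
7(h) covers 6:h
8(h) covers 7:h
floor of heap: 0:i, 3:h, 5:l
completions by unplaced set U, small U first (add the entries for U minus each lowest piece of U):
  |U|=1: {2}:1  {5}:1  {8}:1
  |U|=2: {1,2}:1  {2,5}:2  {2,8}:2  {5,8}:2  {7,8}:1
  |U|=3: {0,1,2}:1  {1,2,5}:3  {1,2,8}:3  {2,5,8}:6  {2,7,8}:3  {5,7,8}:3  {6,7,8}:1
  |U|=4: {0,1,2,5}:4  {0,1,2,8}:4  {1,2,5,8}:12  {1,2,7,8}:6  {2,5,7,8}:12  {2,6,7,8}:4  {4,6,7,8}:1  {5,6,7,8}:4
  |U|=5: {0,1,2,5,8}:20  {0,1,2,7,8}:10  {1,2,5,7,8}:30  {1,2,6,7,8}:10  {2,4,6,7,8}:5  {2,5,6,7,8}:20  {3,4,6,7,8}:1  {4,5,6,7,8}:5
  |U|=6: {0,1,2,5,7,8}:60  {0,1,2,6,7,8}:20  {1,2,4,6,7,8}:15  {1,2,5,6,7,8}:60  {2,3,4,6,7,8}:6  {2,4,5,6,7,8}:30  {3,4,5,6,7,8}:6
  |U|=7: {0,1,2,4,6,7,8}:35  {0,1,2,5,6,7,8}:140  {1,2,3,4,6,7,8}:21  {1,2,4,5,6,7,8}:105  {2,3,4,5,6,7,8}:42
  start at 0(i): 168
  start at 3(h): 280
  start at 5(l): 56
sum over floor = 504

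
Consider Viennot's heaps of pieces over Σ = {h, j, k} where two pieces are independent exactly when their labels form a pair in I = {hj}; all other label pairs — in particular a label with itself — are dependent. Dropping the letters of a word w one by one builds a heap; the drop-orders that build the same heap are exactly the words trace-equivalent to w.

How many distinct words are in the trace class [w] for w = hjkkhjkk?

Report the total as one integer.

0(h) covers ∅
1(j) covers ∅
2(k) covers 0:h, 1:j
3(k) covers 2:k
4(h) covers 3:k
5(j) covers 3:k
6(k) covers 4:h, 5:j
7(k) covers 6:k
floor of heap: 0:h, 1:j
completions by unplaced set U, small U first (add the entries for U minus each lowest piece of U):
  |U|=1: {7}:1
  |U|=2: {6,7}:1
  |U|=3: {4,6,7}:1  {5,6,7}:1
  |U|=4: {4,5,6,7}:2
  |U|=5: {3,4,5,6,7}:2
  |U|=6: {2,3,4,5,6,7}:2
  start at 0(h): 2
  start at 1(j): 2
sum over floor = 4

4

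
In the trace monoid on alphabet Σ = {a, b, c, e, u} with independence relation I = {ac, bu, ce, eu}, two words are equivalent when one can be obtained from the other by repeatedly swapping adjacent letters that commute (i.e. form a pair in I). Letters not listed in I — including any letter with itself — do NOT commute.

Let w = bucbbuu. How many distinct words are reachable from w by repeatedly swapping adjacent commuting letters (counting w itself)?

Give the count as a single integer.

12

#0=b has no predecessor
#1=u has no predecessor
#2=c depends on [0:b, 1:u]
#3=b depends on [2:c]
#4=b depends on [3:b]
#5=u depends on [2:c]
#6=u depends on [5:u]
sources: [0:b, 1:u]
N(rest) = Σ N(rest − s) over sources s of rest; N(one piece) = 1:
  size 1 → [4]=1  [6]=1
  size 2 → [3,4]=1  [4,6]=2  [5,6]=1
  size 3 → [3,4,6]=3  [4,5,6]=3
  size 4 → [3,4,5,6]=6
  size 5 → [2,3,4,5,6]=6
  first=0(b) contributes 6
  first=1(u) contributes 6
|[w]| = 12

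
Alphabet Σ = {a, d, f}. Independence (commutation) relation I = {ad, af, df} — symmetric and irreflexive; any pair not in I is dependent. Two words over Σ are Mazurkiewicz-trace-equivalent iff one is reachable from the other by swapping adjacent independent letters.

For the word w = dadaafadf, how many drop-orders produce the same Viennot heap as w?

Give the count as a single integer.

1260

piece 0:d — minimal
piece 1:a — minimal
piece 2:d rests on {0:d}
piece 3:a rests on {1:a}
piece 4:a rests on {3:a}
piece 5:f — minimal
piece 6:a rests on {4:a}
piece 7:d rests on {2:d}
piece 8:f rests on {5:f}
minimal pieces: {0:d, 1:a, 5:f}
ways to finish when only these pieces remain (= sum over removing one remaining piece with nothing left below it):
  1 left: {6}→1  {7}→1  {8}→1
  2 left: {2,7}→1  {4,6}→1  {5,8}→1  {6,7}→2  {6,8}→2  {7,8}→2
  3 left: {0,2,7}→1  {2,6,7}→3  {2,7,8}→3  {3,4,6}→1  {4,6,7}→3  {4,6,8}→3  {5,6,8}→3  {5,7,8}→3  {6,7,8}→6
  4 left: {0,2,6,7}→4  {0,2,7,8}→4  {1,3,4,6}→1  {2,4,6,7}→6  {2,5,7,8}→6  {2,6,7,8}→12  {3,4,6,7}→4  {3,4,6,8}→4  {4,5,6,8}→6  {4,6,7,8}→12  {5,6,7,8}→12
  5 left: {0,2,4,6,7}→10  {0,2,5,7,8}→10  {0,2,6,7,8}→20  {1,3,4,6,7}→5  {1,3,4,6,8}→5  {2,3,4,6,7}→10  {2,4,6,7,8}→30  {2,5,6,7,8}→30  {3,4,5,6,8}→10  {3,4,6,7,8}→20  {4,5,6,7,8}→30
  6 left: {0,2,3,4,6,7}→20  {0,2,4,6,7,8}→60  {0,2,5,6,7,8}→60  {1,2,3,4,6,7}→15  {1,3,4,5,6,8}→15  {1,3,4,6,7,8}→30  {2,3,4,6,7,8}→60  {2,4,5,6,7,8}→90  {3,4,5,6,7,8}→60
  7 left: {0,1,2,3,4,6,7}→35  {0,2,3,4,6,7,8}→140  {0,2,4,5,6,7,8}→210  {1,2,3,4,6,7,8}→105  {1,3,4,5,6,7,8}→105  {2,3,4,5,6,7,8}→210
  placing 0:d first → 420 extensions
  placing 1:a first → 560 extensions
  placing 5:f first → 280 extensions
total linear extensions = 1260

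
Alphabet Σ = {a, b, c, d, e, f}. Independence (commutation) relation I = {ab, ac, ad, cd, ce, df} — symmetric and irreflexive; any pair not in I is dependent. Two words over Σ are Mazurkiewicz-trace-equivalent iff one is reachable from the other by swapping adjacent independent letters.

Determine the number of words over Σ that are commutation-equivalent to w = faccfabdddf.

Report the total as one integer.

42

piece 0:f — minimal
piece 1:a rests on {0:f}
piece 2:c rests on {0:f}
piece 3:c rests on {2:c}
piece 4:f rests on {1:a, 3:c}
piece 5:a rests on {4:f}
piece 6:b rests on {4:f}
piece 7:d rests on {6:b}
piece 8:d rests on {7:d}
piece 9:d rests on {8:d}
piece 10:f rests on {5:a, 6:b}
minimal pieces: {0:f}
ways to finish when only these pieces remain (= sum over removing one remaining piece with nothing left below it):
  1 left: {9}→1  {10}→1
  2 left: {5,10}→1  {8,9}→1  {9,10}→2
  3 left: {5,9,10}→3  {7,8,9}→1  {8,9,10}→3
  4 left: {5,8,9,10}→6  {7,8,9,10}→4
  5 left: {5,7,8,9,10}→10  {6,7,8,9,10}→4
  6 left: {5,6,7,8,9,10}→14
  7 left: {4,5,6,7,8,9,10}→14
  8 left: {1,4,5,6,7,8,9,10}→14  {3,4,5,6,7,8,9,10}→14
  9 left: {1,3,4,5,6,7,8,9,10}→28  {2,3,4,5,6,7,8,9,10}→14
  placing 0:f first → 42 extensions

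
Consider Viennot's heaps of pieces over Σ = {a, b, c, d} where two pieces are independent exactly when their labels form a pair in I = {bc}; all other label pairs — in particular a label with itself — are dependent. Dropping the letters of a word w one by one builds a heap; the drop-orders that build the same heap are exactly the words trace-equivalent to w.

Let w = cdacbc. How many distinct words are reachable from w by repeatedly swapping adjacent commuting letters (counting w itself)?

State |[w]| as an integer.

3

0(c) covers ∅
1(d) covers 0:c
2(a) covers 1:d
3(c) covers 2:a
4(b) covers 2:a
5(c) covers 3:c
floor of heap: 0:c
completions by unplaced set U, small U first (add the entries for U minus each lowest piece of U):
  |U|=1: {4}:1  {5}:1
  |U|=2: {3,5}:1  {4,5}:2
  |U|=3: {3,4,5}:3
  |U|=4: {2,3,4,5}:3
  start at 0(c): 3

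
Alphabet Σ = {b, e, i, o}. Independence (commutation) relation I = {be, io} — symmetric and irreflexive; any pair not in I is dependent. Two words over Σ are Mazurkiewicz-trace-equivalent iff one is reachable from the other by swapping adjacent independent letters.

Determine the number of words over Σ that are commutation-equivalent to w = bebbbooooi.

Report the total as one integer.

#0=b has no predecessor
#1=e has no predecessor
#2=b depends on [0:b]
#3=b depends on [2:b]
#4=b depends on [3:b]
#5=o depends on [1:e, 4:b]
#6=o depends on [5:o]
#7=o depends on [6:o]
#8=o depends on [7:o]
#9=i depends on [1:e, 4:b]
sources: [0:b, 1:e]
N(rest) = Σ N(rest − s) over sources s of rest; N(one piece) = 1:
  size 1 → [8]=1  [9]=1
  size 2 → [7,8]=1  [8,9]=2
  size 3 → [6,7,8]=1  [7,8,9]=3
  size 4 → [5,6,7,8]=1  [6,7,8,9]=4
  size 5 → [5,6,7,8,9]=5
  size 6 → [1,5,6,7,8,9]=5  [4,5,6,7,8,9]=5
  size 7 → [1,4,5,6,7,8,9]=10  [3,4,5,6,7,8,9]=5
  size 8 → [1,3,4,5,6,7,8,9]=15  [2,3,4,5,6,7,8,9]=5
  first=0(b) contributes 20
  first=1(e) contributes 5
|[w]| = 25

25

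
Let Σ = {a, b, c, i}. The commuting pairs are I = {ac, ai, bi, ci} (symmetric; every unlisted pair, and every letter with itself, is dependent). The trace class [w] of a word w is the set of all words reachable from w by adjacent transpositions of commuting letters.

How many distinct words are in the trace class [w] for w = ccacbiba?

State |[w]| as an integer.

32

drop 0:c onto floor
drop 1:c onto {0:c}
drop 2:a onto floor
drop 3:c onto {1:c}
drop 4:b onto {2:a, 3:c}
drop 5:i onto floor
drop 6:b onto {4:b}
drop 7:a onto {6:b}
ground layer = {0:c, 2:a, 5:i}
drop-orders for the pieces not yet dropped (sum over which currently-grounded one goes next):
  1 to go: {5} 1  {7} 1
  2 to go: {5,7} 2  {6,7} 1
  3 to go: {4,6,7} 1  {5,6,7} 3
  4 to go: {2,4,6,7} 1  {3,4,6,7} 1  {4,5,6,7} 4
  5 to go: {1,3,4,6,7} 1  {2,3,4,6,7} 2  {2,4,5,6,7} 5  {3,4,5,6,7} 5
  6 to go: {0,1,3,4,6,7} 1  {1,2,3,4,6,7} 3  {1,3,4,5,6,7} 6  {2,3,4,5,6,7} 12
  if 0:c drops first: 21 orders
  if 2:a drops first: 7 orders
  if 5:i drops first: 4 orders
heap linearizations: 32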